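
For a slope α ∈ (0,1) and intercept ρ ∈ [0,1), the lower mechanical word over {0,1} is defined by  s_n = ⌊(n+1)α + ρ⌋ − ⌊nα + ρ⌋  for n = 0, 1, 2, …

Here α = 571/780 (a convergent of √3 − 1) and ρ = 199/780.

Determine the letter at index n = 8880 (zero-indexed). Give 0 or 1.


(n+1)α + ρ = (8881·571 + 199) / 780 = 5071250/780
nα + ρ     = (8880·571 + 199) / 780 = 5070679/780
⌊5071250/780⌋ = 6501,  ⌊5070679/780⌋ = 6500
s_{8880} = 6501 − 6500 = 1

1


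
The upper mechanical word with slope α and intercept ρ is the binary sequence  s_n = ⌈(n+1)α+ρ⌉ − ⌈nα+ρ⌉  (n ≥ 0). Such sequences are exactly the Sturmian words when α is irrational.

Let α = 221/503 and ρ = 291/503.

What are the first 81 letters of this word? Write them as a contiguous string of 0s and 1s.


n=0: ⌈(1·221+291)/503⌉ − ⌈(0·221+291)/503⌉ = ⌈512/503⌉ − ⌈291/503⌉ = 2 − 1 = 1
n=1: ⌈(2·221+291)/503⌉ − ⌈(1·221+291)/503⌉ = ⌈733/503⌉ − ⌈512/503⌉ = 2 − 2 = 0
n=2: ⌈(3·221+291)/503⌉ − ⌈(2·221+291)/503⌉ = ⌈954/503⌉ − ⌈733/503⌉ = 2 − 2 = 0
n=3: ⌈(4·221+291)/503⌉ − ⌈(3·221+291)/503⌉ = ⌈1175/503⌉ − ⌈954/503⌉ = 3 − 2 = 1
n=4: ⌈(5·221+291)/503⌉ − ⌈(4·221+291)/503⌉ = ⌈1396/503⌉ − ⌈1175/503⌉ = 3 − 3 = 0
n=5: ⌈(6·221+291)/503⌉ − ⌈(5·221+291)/503⌉ = ⌈1617/503⌉ − ⌈1396/503⌉ = 4 − 3 = 1
n=6: ⌈(7·221+291)/503⌉ − ⌈(6·221+291)/503⌉ = ⌈1838/503⌉ − ⌈1617/503⌉ = 4 − 4 = 0
n=7: ⌈(8·221+291)/503⌉ − ⌈(7·221+291)/503⌉ = ⌈2059/503⌉ − ⌈1838/503⌉ = 5 − 4 = 1
n=8: ⌈(9·221+291)/503⌉ − ⌈(8·221+291)/503⌉ = ⌈2280/503⌉ − ⌈2059/503⌉ = 5 − 5 = 0
n=9: ⌈(10·221+291)/503⌉ − ⌈(9·221+291)/503⌉ = ⌈2501/503⌉ − ⌈2280/503⌉ = 5 − 5 = 0
n=10: ⌈(11·221+291)/503⌉ − ⌈(10·221+291)/503⌉ = ⌈2722/503⌉ − ⌈2501/503⌉ = 6 − 5 = 1
n=11: ⌈(12·221+291)/503⌉ − ⌈(11·221+291)/503⌉ = ⌈2943/503⌉ − ⌈2722/503⌉ = 6 − 6 = 0
n=12: ⌈(13·221+291)/503⌉ − ⌈(12·221+291)/503⌉ = ⌈3164/503⌉ − ⌈2943/503⌉ = 7 − 6 = 1
n=13: ⌈(14·221+291)/503⌉ − ⌈(13·221+291)/503⌉ = ⌈3385/503⌉ − ⌈3164/503⌉ = 7 − 7 = 0
n=14: ⌈(15·221+291)/503⌉ − ⌈(14·221+291)/503⌉ = ⌈3606/503⌉ − ⌈3385/503⌉ = 8 − 7 = 1
n=15: ⌈(16·221+291)/503⌉ − ⌈(15·221+291)/503⌉ = ⌈3827/503⌉ − ⌈3606/503⌉ = 8 − 8 = 0
n=16: ⌈(17·221+291)/503⌉ − ⌈(16·221+291)/503⌉ = ⌈4048/503⌉ − ⌈3827/503⌉ = 9 − 8 = 1
n=17: ⌈(18·221+291)/503⌉ − ⌈(17·221+291)/503⌉ = ⌈4269/503⌉ − ⌈4048/503⌉ = 9 − 9 = 0
n=18: ⌈(19·221+291)/503⌉ − ⌈(18·221+291)/503⌉ = ⌈4490/503⌉ − ⌈4269/503⌉ = 9 − 9 = 0
n=19: ⌈(20·221+291)/503⌉ − ⌈(19·221+291)/503⌉ = ⌈4711/503⌉ − ⌈4490/503⌉ = 10 − 9 = 1
n=20: ⌈(21·221+291)/503⌉ − ⌈(20·221+291)/503⌉ = ⌈4932/503⌉ − ⌈4711/503⌉ = 10 − 10 = 0
n=21: ⌈(22·221+291)/503⌉ − ⌈(21·221+291)/503⌉ = ⌈5153/503⌉ − ⌈4932/503⌉ = 11 − 10 = 1
n=22: ⌈(23·221+291)/503⌉ − ⌈(22·221+291)/503⌉ = ⌈5374/503⌉ − ⌈5153/503⌉ = 11 − 11 = 0
n=23: ⌈(24·221+291)/503⌉ − ⌈(23·221+291)/503⌉ = ⌈5595/503⌉ − ⌈5374/503⌉ = 12 − 11 = 1
n=24: ⌈(25·221+291)/503⌉ − ⌈(24·221+291)/503⌉ = ⌈5816/503⌉ − ⌈5595/503⌉ = 12 − 12 = 0
n=25: ⌈(26·221+291)/503⌉ − ⌈(25·221+291)/503⌉ = ⌈6037/503⌉ − ⌈5816/503⌉ = 13 − 12 = 1
n=26: ⌈(27·221+291)/503⌉ − ⌈(26·221+291)/503⌉ = ⌈6258/503⌉ − ⌈6037/503⌉ = 13 − 13 = 0
n=27: ⌈(28·221+291)/503⌉ − ⌈(27·221+291)/503⌉ = ⌈6479/503⌉ − ⌈6258/503⌉ = 13 − 13 = 0
n=28: ⌈(29·221+291)/503⌉ − ⌈(28·221+291)/503⌉ = ⌈6700/503⌉ − ⌈6479/503⌉ = 14 − 13 = 1
n=29: ⌈(30·221+291)/503⌉ − ⌈(29·221+291)/503⌉ = ⌈6921/503⌉ − ⌈6700/503⌉ = 14 − 14 = 0
n=30: ⌈(31·221+291)/503⌉ − ⌈(30·221+291)/503⌉ = ⌈7142/503⌉ − ⌈6921/503⌉ = 15 − 14 = 1
n=31: ⌈(32·221+291)/503⌉ − ⌈(31·221+291)/503⌉ = ⌈7363/503⌉ − ⌈7142/503⌉ = 15 − 15 = 0
n=32: ⌈(33·221+291)/503⌉ − ⌈(32·221+291)/503⌉ = ⌈7584/503⌉ − ⌈7363/503⌉ = 16 − 15 = 1
n=33: ⌈(34·221+291)/503⌉ − ⌈(33·221+291)/503⌉ = ⌈7805/503⌉ − ⌈7584/503⌉ = 16 − 16 = 0
n=34: ⌈(35·221+291)/503⌉ − ⌈(34·221+291)/503⌉ = ⌈8026/503⌉ − ⌈7805/503⌉ = 16 − 16 = 0
n=35: ⌈(36·221+291)/503⌉ − ⌈(35·221+291)/503⌉ = ⌈8247/503⌉ − ⌈8026/503⌉ = 17 − 16 = 1
n=36: ⌈(37·221+291)/503⌉ − ⌈(36·221+291)/503⌉ = ⌈8468/503⌉ − ⌈8247/503⌉ = 17 − 17 = 0
n=37: ⌈(38·221+291)/503⌉ − ⌈(37·221+291)/503⌉ = ⌈8689/503⌉ − ⌈8468/503⌉ = 18 − 17 = 1
n=38: ⌈(39·221+291)/503⌉ − ⌈(38·221+291)/503⌉ = ⌈8910/503⌉ − ⌈8689/503⌉ = 18 − 18 = 0
n=39: ⌈(40·221+291)/503⌉ − ⌈(39·221+291)/503⌉ = ⌈9131/503⌉ − ⌈8910/503⌉ = 19 − 18 = 1
n=40: ⌈(41·221+291)/503⌉ − ⌈(40·221+291)/503⌉ = ⌈9352/503⌉ − ⌈9131/503⌉ = 19 − 19 = 0
n=41: ⌈(42·221+291)/503⌉ − ⌈(41·221+291)/503⌉ = ⌈9573/503⌉ − ⌈9352/503⌉ = 20 − 19 = 1
n=42: ⌈(43·221+291)/503⌉ − ⌈(42·221+291)/503⌉ = ⌈9794/503⌉ − ⌈9573/503⌉ = 20 − 20 = 0
n=43: ⌈(44·221+291)/503⌉ − ⌈(43·221+291)/503⌉ = ⌈10015/503⌉ − ⌈9794/503⌉ = 20 − 20 = 0
n=44: ⌈(45·221+291)/503⌉ − ⌈(44·221+291)/503⌉ = ⌈10236/503⌉ − ⌈10015/503⌉ = 21 − 20 = 1
n=45: ⌈(46·221+291)/503⌉ − ⌈(45·221+291)/503⌉ = ⌈10457/503⌉ − ⌈10236/503⌉ = 21 − 21 = 0
n=46: ⌈(47·221+291)/503⌉ − ⌈(46·221+291)/503⌉ = ⌈10678/503⌉ − ⌈10457/503⌉ = 22 − 21 = 1
n=47: ⌈(48·221+291)/503⌉ − ⌈(47·221+291)/503⌉ = ⌈10899/503⌉ − ⌈10678/503⌉ = 22 − 22 = 0
n=48: ⌈(49·221+291)/503⌉ − ⌈(48·221+291)/503⌉ = ⌈11120/503⌉ − ⌈10899/503⌉ = 23 − 22 = 1
n=49: ⌈(50·221+291)/503⌉ − ⌈(49·221+291)/503⌉ = ⌈11341/503⌉ − ⌈11120/503⌉ = 23 − 23 = 0
n=50: ⌈(51·221+291)/503⌉ − ⌈(50·221+291)/503⌉ = ⌈11562/503⌉ − ⌈11341/503⌉ = 23 − 23 = 0
n=51: ⌈(52·221+291)/503⌉ − ⌈(51·221+291)/503⌉ = ⌈11783/503⌉ − ⌈11562/503⌉ = 24 − 23 = 1
n=52: ⌈(53·221+291)/503⌉ − ⌈(52·221+291)/503⌉ = ⌈12004/503⌉ − ⌈11783/503⌉ = 24 − 24 = 0
n=53: ⌈(54·221+291)/503⌉ − ⌈(53·221+291)/503⌉ = ⌈12225/503⌉ − ⌈12004/503⌉ = 25 − 24 = 1
n=54: ⌈(55·221+291)/503⌉ − ⌈(54·221+291)/503⌉ = ⌈12446/503⌉ − ⌈12225/503⌉ = 25 − 25 = 0
n=55: ⌈(56·221+291)/503⌉ − ⌈(55·221+291)/503⌉ = ⌈12667/503⌉ − ⌈12446/503⌉ = 26 − 25 = 1
n=56: ⌈(57·221+291)/503⌉ − ⌈(56·221+291)/503⌉ = ⌈12888/503⌉ − ⌈12667/503⌉ = 26 − 26 = 0
n=57: ⌈(58·221+291)/503⌉ − ⌈(57·221+291)/503⌉ = ⌈13109/503⌉ − ⌈12888/503⌉ = 27 − 26 = 1
n=58: ⌈(59·221+291)/503⌉ − ⌈(58·221+291)/503⌉ = ⌈13330/503⌉ − ⌈13109/503⌉ = 27 − 27 = 0
n=59: ⌈(60·221+291)/503⌉ − ⌈(59·221+291)/503⌉ = ⌈13551/503⌉ − ⌈13330/503⌉ = 27 − 27 = 0
n=60: ⌈(61·221+291)/503⌉ − ⌈(60·221+291)/503⌉ = ⌈13772/503⌉ − ⌈13551/503⌉ = 28 − 27 = 1
n=61: ⌈(62·221+291)/503⌉ − ⌈(61·221+291)/503⌉ = ⌈13993/503⌉ − ⌈13772/503⌉ = 28 − 28 = 0
n=62: ⌈(63·221+291)/503⌉ − ⌈(62·221+291)/503⌉ = ⌈14214/503⌉ − ⌈13993/503⌉ = 29 − 28 = 1
n=63: ⌈(64·221+291)/503⌉ − ⌈(63·221+291)/503⌉ = ⌈14435/503⌉ − ⌈14214/503⌉ = 29 − 29 = 0
n=64: ⌈(65·221+291)/503⌉ − ⌈(64·221+291)/503⌉ = ⌈14656/503⌉ − ⌈14435/503⌉ = 30 − 29 = 1
n=65: ⌈(66·221+291)/503⌉ − ⌈(65·221+291)/503⌉ = ⌈14877/503⌉ − ⌈14656/503⌉ = 30 − 30 = 0
n=66: ⌈(67·221+291)/503⌉ − ⌈(66·221+291)/503⌉ = ⌈15098/503⌉ − ⌈14877/503⌉ = 31 − 30 = 1
n=67: ⌈(68·221+291)/503⌉ − ⌈(67·221+291)/503⌉ = ⌈15319/503⌉ − ⌈15098/503⌉ = 31 − 31 = 0
n=68: ⌈(69·221+291)/503⌉ − ⌈(68·221+291)/503⌉ = ⌈15540/503⌉ − ⌈15319/503⌉ = 31 − 31 = 0
n=69: ⌈(70·221+291)/503⌉ − ⌈(69·221+291)/503⌉ = ⌈15761/503⌉ − ⌈15540/503⌉ = 32 − 31 = 1
n=70: ⌈(71·221+291)/503⌉ − ⌈(70·221+291)/503⌉ = ⌈15982/503⌉ − ⌈15761/503⌉ = 32 − 32 = 0
n=71: ⌈(72·221+291)/503⌉ − ⌈(71·221+291)/503⌉ = ⌈16203/503⌉ − ⌈15982/503⌉ = 33 − 32 = 1
n=72: ⌈(73·221+291)/503⌉ − ⌈(72·221+291)/503⌉ = ⌈16424/503⌉ − ⌈16203/503⌉ = 33 − 33 = 0
n=73: ⌈(74·221+291)/503⌉ − ⌈(73·221+291)/503⌉ = ⌈16645/503⌉ − ⌈16424/503⌉ = 34 − 33 = 1
n=74: ⌈(75·221+291)/503⌉ − ⌈(74·221+291)/503⌉ = ⌈16866/503⌉ − ⌈16645/503⌉ = 34 − 34 = 0
n=75: ⌈(76·221+291)/503⌉ − ⌈(75·221+291)/503⌉ = ⌈17087/503⌉ − ⌈16866/503⌉ = 34 − 34 = 0
n=76: ⌈(77·221+291)/503⌉ − ⌈(76·221+291)/503⌉ = ⌈17308/503⌉ − ⌈17087/503⌉ = 35 − 34 = 1
n=77: ⌈(78·221+291)/503⌉ − ⌈(77·221+291)/503⌉ = ⌈17529/503⌉ − ⌈17308/503⌉ = 35 − 35 = 0
n=78: ⌈(79·221+291)/503⌉ − ⌈(78·221+291)/503⌉ = ⌈17750/503⌉ − ⌈17529/503⌉ = 36 − 35 = 1
n=79: ⌈(80·221+291)/503⌉ − ⌈(79·221+291)/503⌉ = ⌈17971/503⌉ − ⌈17750/503⌉ = 36 − 36 = 0
n=80: ⌈(81·221+291)/503⌉ − ⌈(80·221+291)/503⌉ = ⌈18192/503⌉ − ⌈17971/503⌉ = 37 − 36 = 1

100101010010101010010101010010101001010101001010100101010100101010100101010010101


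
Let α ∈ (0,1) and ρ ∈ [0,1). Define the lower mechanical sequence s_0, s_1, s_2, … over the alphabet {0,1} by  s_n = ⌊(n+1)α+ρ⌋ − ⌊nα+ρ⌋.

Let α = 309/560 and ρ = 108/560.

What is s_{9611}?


(n+1)α + ρ = (9612·309 + 108) / 560 = 2970216/560
nα + ρ     = (9611·309 + 108) / 560 = 2969907/560
⌊2970216/560⌋ = 5303,  ⌊2969907/560⌋ = 5303
s_{9611} = 5303 − 5303 = 0

0


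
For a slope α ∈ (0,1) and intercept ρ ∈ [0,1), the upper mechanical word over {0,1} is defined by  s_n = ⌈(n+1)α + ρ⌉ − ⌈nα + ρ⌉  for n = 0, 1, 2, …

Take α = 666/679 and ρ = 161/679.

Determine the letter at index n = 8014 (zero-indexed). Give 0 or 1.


1

(n+1)α + ρ = (8015·666 + 161) / 679 = 5338151/679
nα + ρ     = (8014·666 + 161) / 679 = 5337485/679
⌈5338151/679⌉ = 7862,  ⌈5337485/679⌉ = 7861
s_{8014} = 7862 − 7861 = 1


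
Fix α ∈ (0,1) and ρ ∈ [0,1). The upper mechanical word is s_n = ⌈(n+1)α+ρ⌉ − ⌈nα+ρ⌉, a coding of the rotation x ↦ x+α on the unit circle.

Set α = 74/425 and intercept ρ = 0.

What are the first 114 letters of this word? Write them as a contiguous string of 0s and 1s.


n=0: ⌈(1·74)/425⌉ − ⌈(0·74)/425⌉ = ⌈74/425⌉ − ⌈0/425⌉ = 1 − 0 = 1
n=1: ⌈(2·74)/425⌉ − ⌈(1·74)/425⌉ = ⌈148/425⌉ − ⌈74/425⌉ = 1 − 1 = 0
n=2: ⌈(3·74)/425⌉ − ⌈(2·74)/425⌉ = ⌈222/425⌉ − ⌈148/425⌉ = 1 − 1 = 0
n=3: ⌈(4·74)/425⌉ − ⌈(3·74)/425⌉ = ⌈296/425⌉ − ⌈222/425⌉ = 1 − 1 = 0
n=4: ⌈(5·74)/425⌉ − ⌈(4·74)/425⌉ = ⌈370/425⌉ − ⌈296/425⌉ = 1 − 1 = 0
n=5: ⌈(6·74)/425⌉ − ⌈(5·74)/425⌉ = ⌈444/425⌉ − ⌈370/425⌉ = 2 − 1 = 1
n=6: ⌈(7·74)/425⌉ − ⌈(6·74)/425⌉ = ⌈518/425⌉ − ⌈444/425⌉ = 2 − 2 = 0
n=7: ⌈(8·74)/425⌉ − ⌈(7·74)/425⌉ = ⌈592/425⌉ − ⌈518/425⌉ = 2 − 2 = 0
n=8: ⌈(9·74)/425⌉ − ⌈(8·74)/425⌉ = ⌈666/425⌉ − ⌈592/425⌉ = 2 − 2 = 0
n=9: ⌈(10·74)/425⌉ − ⌈(9·74)/425⌉ = ⌈740/425⌉ − ⌈666/425⌉ = 2 − 2 = 0
n=10: ⌈(11·74)/425⌉ − ⌈(10·74)/425⌉ = ⌈814/425⌉ − ⌈740/425⌉ = 2 − 2 = 0
n=11: ⌈(12·74)/425⌉ − ⌈(11·74)/425⌉ = ⌈888/425⌉ − ⌈814/425⌉ = 3 − 2 = 1
n=12: ⌈(13·74)/425⌉ − ⌈(12·74)/425⌉ = ⌈962/425⌉ − ⌈888/425⌉ = 3 − 3 = 0
n=13: ⌈(14·74)/425⌉ − ⌈(13·74)/425⌉ = ⌈1036/425⌉ − ⌈962/425⌉ = 3 − 3 = 0
n=14: ⌈(15·74)/425⌉ − ⌈(14·74)/425⌉ = ⌈1110/425⌉ − ⌈1036/425⌉ = 3 − 3 = 0
n=15: ⌈(16·74)/425⌉ − ⌈(15·74)/425⌉ = ⌈1184/425⌉ − ⌈1110/425⌉ = 3 − 3 = 0
n=16: ⌈(17·74)/425⌉ − ⌈(16·74)/425⌉ = ⌈1258/425⌉ − ⌈1184/425⌉ = 3 − 3 = 0
n=17: ⌈(18·74)/425⌉ − ⌈(17·74)/425⌉ = ⌈1332/425⌉ − ⌈1258/425⌉ = 4 − 3 = 1
n=18: ⌈(19·74)/425⌉ − ⌈(18·74)/425⌉ = ⌈1406/425⌉ − ⌈1332/425⌉ = 4 − 4 = 0
n=19: ⌈(20·74)/425⌉ − ⌈(19·74)/425⌉ = ⌈1480/425⌉ − ⌈1406/425⌉ = 4 − 4 = 0
n=20: ⌈(21·74)/425⌉ − ⌈(20·74)/425⌉ = ⌈1554/425⌉ − ⌈1480/425⌉ = 4 − 4 = 0
n=21: ⌈(22·74)/425⌉ − ⌈(21·74)/425⌉ = ⌈1628/425⌉ − ⌈1554/425⌉ = 4 − 4 = 0
n=22: ⌈(23·74)/425⌉ − ⌈(22·74)/425⌉ = ⌈1702/425⌉ − ⌈1628/425⌉ = 5 − 4 = 1
n=23: ⌈(24·74)/425⌉ − ⌈(23·74)/425⌉ = ⌈1776/425⌉ − ⌈1702/425⌉ = 5 − 5 = 0
n=24: ⌈(25·74)/425⌉ − ⌈(24·74)/425⌉ = ⌈1850/425⌉ − ⌈1776/425⌉ = 5 − 5 = 0
n=25: ⌈(26·74)/425⌉ − ⌈(25·74)/425⌉ = ⌈1924/425⌉ − ⌈1850/425⌉ = 5 − 5 = 0
n=26: ⌈(27·74)/425⌉ − ⌈(26·74)/425⌉ = ⌈1998/425⌉ − ⌈1924/425⌉ = 5 − 5 = 0
n=27: ⌈(28·74)/425⌉ − ⌈(27·74)/425⌉ = ⌈2072/425⌉ − ⌈1998/425⌉ = 5 − 5 = 0
n=28: ⌈(29·74)/425⌉ − ⌈(28·74)/425⌉ = ⌈2146/425⌉ − ⌈2072/425⌉ = 6 − 5 = 1
n=29: ⌈(30·74)/425⌉ − ⌈(29·74)/425⌉ = ⌈2220/425⌉ − ⌈2146/425⌉ = 6 − 6 = 0
n=30: ⌈(31·74)/425⌉ − ⌈(30·74)/425⌉ = ⌈2294/425⌉ − ⌈2220/425⌉ = 6 − 6 = 0
n=31: ⌈(32·74)/425⌉ − ⌈(31·74)/425⌉ = ⌈2368/425⌉ − ⌈2294/425⌉ = 6 − 6 = 0
n=32: ⌈(33·74)/425⌉ − ⌈(32·74)/425⌉ = ⌈2442/425⌉ − ⌈2368/425⌉ = 6 − 6 = 0
n=33: ⌈(34·74)/425⌉ − ⌈(33·74)/425⌉ = ⌈2516/425⌉ − ⌈2442/425⌉ = 6 − 6 = 0
n=34: ⌈(35·74)/425⌉ − ⌈(34·74)/425⌉ = ⌈2590/425⌉ − ⌈2516/425⌉ = 7 − 6 = 1
n=35: ⌈(36·74)/425⌉ − ⌈(35·74)/425⌉ = ⌈2664/425⌉ − ⌈2590/425⌉ = 7 − 7 = 0
n=36: ⌈(37·74)/425⌉ − ⌈(36·74)/425⌉ = ⌈2738/425⌉ − ⌈2664/425⌉ = 7 − 7 = 0
n=37: ⌈(38·74)/425⌉ − ⌈(37·74)/425⌉ = ⌈2812/425⌉ − ⌈2738/425⌉ = 7 − 7 = 0
n=38: ⌈(39·74)/425⌉ − ⌈(38·74)/425⌉ = ⌈2886/425⌉ − ⌈2812/425⌉ = 7 − 7 = 0
n=39: ⌈(40·74)/425⌉ − ⌈(39·74)/425⌉ = ⌈2960/425⌉ − ⌈2886/425⌉ = 7 − 7 = 0
n=40: ⌈(41·74)/425⌉ − ⌈(40·74)/425⌉ = ⌈3034/425⌉ − ⌈2960/425⌉ = 8 − 7 = 1
n=41: ⌈(42·74)/425⌉ − ⌈(41·74)/425⌉ = ⌈3108/425⌉ − ⌈3034/425⌉ = 8 − 8 = 0
n=42: ⌈(43·74)/425⌉ − ⌈(42·74)/425⌉ = ⌈3182/425⌉ − ⌈3108/425⌉ = 8 − 8 = 0
n=43: ⌈(44·74)/425⌉ − ⌈(43·74)/425⌉ = ⌈3256/425⌉ − ⌈3182/425⌉ = 8 − 8 = 0
n=44: ⌈(45·74)/425⌉ − ⌈(44·74)/425⌉ = ⌈3330/425⌉ − ⌈3256/425⌉ = 8 − 8 = 0
n=45: ⌈(46·74)/425⌉ − ⌈(45·74)/425⌉ = ⌈3404/425⌉ − ⌈3330/425⌉ = 9 − 8 = 1
n=46: ⌈(47·74)/425⌉ − ⌈(46·74)/425⌉ = ⌈3478/425⌉ − ⌈3404/425⌉ = 9 − 9 = 0
n=47: ⌈(48·74)/425⌉ − ⌈(47·74)/425⌉ = ⌈3552/425⌉ − ⌈3478/425⌉ = 9 − 9 = 0
n=48: ⌈(49·74)/425⌉ − ⌈(48·74)/425⌉ = ⌈3626/425⌉ − ⌈3552/425⌉ = 9 − 9 = 0
n=49: ⌈(50·74)/425⌉ − ⌈(49·74)/425⌉ = ⌈3700/425⌉ − ⌈3626/425⌉ = 9 − 9 = 0
n=50: ⌈(51·74)/425⌉ − ⌈(50·74)/425⌉ = ⌈3774/425⌉ − ⌈3700/425⌉ = 9 − 9 = 0
n=51: ⌈(52·74)/425⌉ − ⌈(51·74)/425⌉ = ⌈3848/425⌉ − ⌈3774/425⌉ = 10 − 9 = 1
n=52: ⌈(53·74)/425⌉ − ⌈(52·74)/425⌉ = ⌈3922/425⌉ − ⌈3848/425⌉ = 10 − 10 = 0
n=53: ⌈(54·74)/425⌉ − ⌈(53·74)/425⌉ = ⌈3996/425⌉ − ⌈3922/425⌉ = 10 − 10 = 0
n=54: ⌈(55·74)/425⌉ − ⌈(54·74)/425⌉ = ⌈4070/425⌉ − ⌈3996/425⌉ = 10 − 10 = 0
n=55: ⌈(56·74)/425⌉ − ⌈(55·74)/425⌉ = ⌈4144/425⌉ − ⌈4070/425⌉ = 10 − 10 = 0
n=56: ⌈(57·74)/425⌉ − ⌈(56·74)/425⌉ = ⌈4218/425⌉ − ⌈4144/425⌉ = 10 − 10 = 0
n=57: ⌈(58·74)/425⌉ − ⌈(57·74)/425⌉ = ⌈4292/425⌉ − ⌈4218/425⌉ = 11 − 10 = 1
n=58: ⌈(59·74)/425⌉ − ⌈(58·74)/425⌉ = ⌈4366/425⌉ − ⌈4292/425⌉ = 11 − 11 = 0
n=59: ⌈(60·74)/425⌉ − ⌈(59·74)/425⌉ = ⌈4440/425⌉ − ⌈4366/425⌉ = 11 − 11 = 0
n=60: ⌈(61·74)/425⌉ − ⌈(60·74)/425⌉ = ⌈4514/425⌉ − ⌈4440/425⌉ = 11 − 11 = 0
n=61: ⌈(62·74)/425⌉ − ⌈(61·74)/425⌉ = ⌈4588/425⌉ − ⌈4514/425⌉ = 11 − 11 = 0
n=62: ⌈(63·74)/425⌉ − ⌈(62·74)/425⌉ = ⌈4662/425⌉ − ⌈4588/425⌉ = 11 − 11 = 0
n=63: ⌈(64·74)/425⌉ − ⌈(63·74)/425⌉ = ⌈4736/425⌉ − ⌈4662/425⌉ = 12 − 11 = 1
n=64: ⌈(65·74)/425⌉ − ⌈(64·74)/425⌉ = ⌈4810/425⌉ − ⌈4736/425⌉ = 12 − 12 = 0
n=65: ⌈(66·74)/425⌉ − ⌈(65·74)/425⌉ = ⌈4884/425⌉ − ⌈4810/425⌉ = 12 − 12 = 0
n=66: ⌈(67·74)/425⌉ − ⌈(66·74)/425⌉ = ⌈4958/425⌉ − ⌈4884/425⌉ = 12 − 12 = 0
n=67: ⌈(68·74)/425⌉ − ⌈(67·74)/425⌉ = ⌈5032/425⌉ − ⌈4958/425⌉ = 12 − 12 = 0
n=68: ⌈(69·74)/425⌉ − ⌈(68·74)/425⌉ = ⌈5106/425⌉ − ⌈5032/425⌉ = 13 − 12 = 1
n=69: ⌈(70·74)/425⌉ − ⌈(69·74)/425⌉ = ⌈5180/425⌉ − ⌈5106/425⌉ = 13 − 13 = 0
n=70: ⌈(71·74)/425⌉ − ⌈(70·74)/425⌉ = ⌈5254/425⌉ − ⌈5180/425⌉ = 13 − 13 = 0
n=71: ⌈(72·74)/425⌉ − ⌈(71·74)/425⌉ = ⌈5328/425⌉ − ⌈5254/425⌉ = 13 − 13 = 0
n=72: ⌈(73·74)/425⌉ − ⌈(72·74)/425⌉ = ⌈5402/425⌉ − ⌈5328/425⌉ = 13 − 13 = 0
n=73: ⌈(74·74)/425⌉ − ⌈(73·74)/425⌉ = ⌈5476/425⌉ − ⌈5402/425⌉ = 13 − 13 = 0
n=74: ⌈(75·74)/425⌉ − ⌈(74·74)/425⌉ = ⌈5550/425⌉ − ⌈5476/425⌉ = 14 − 13 = 1
n=75: ⌈(76·74)/425⌉ − ⌈(75·74)/425⌉ = ⌈5624/425⌉ − ⌈5550/425⌉ = 14 − 14 = 0
n=76: ⌈(77·74)/425⌉ − ⌈(76·74)/425⌉ = ⌈5698/425⌉ − ⌈5624/425⌉ = 14 − 14 = 0
n=77: ⌈(78·74)/425⌉ − ⌈(77·74)/425⌉ = ⌈5772/425⌉ − ⌈5698/425⌉ = 14 − 14 = 0
n=78: ⌈(79·74)/425⌉ − ⌈(78·74)/425⌉ = ⌈5846/425⌉ − ⌈5772/425⌉ = 14 − 14 = 0
n=79: ⌈(80·74)/425⌉ − ⌈(79·74)/425⌉ = ⌈5920/425⌉ − ⌈5846/425⌉ = 14 − 14 = 0
n=80: ⌈(81·74)/425⌉ − ⌈(80·74)/425⌉ = ⌈5994/425⌉ − ⌈5920/425⌉ = 15 − 14 = 1
n=81: ⌈(82·74)/425⌉ − ⌈(81·74)/425⌉ = ⌈6068/425⌉ − ⌈5994/425⌉ = 15 − 15 = 0
n=82: ⌈(83·74)/425⌉ − ⌈(82·74)/425⌉ = ⌈6142/425⌉ − ⌈6068/425⌉ = 15 − 15 = 0
n=83: ⌈(84·74)/425⌉ − ⌈(83·74)/425⌉ = ⌈6216/425⌉ − ⌈6142/425⌉ = 15 − 15 = 0
n=84: ⌈(85·74)/425⌉ − ⌈(84·74)/425⌉ = ⌈6290/425⌉ − ⌈6216/425⌉ = 15 − 15 = 0
n=85: ⌈(86·74)/425⌉ − ⌈(85·74)/425⌉ = ⌈6364/425⌉ − ⌈6290/425⌉ = 15 − 15 = 0
n=86: ⌈(87·74)/425⌉ − ⌈(86·74)/425⌉ = ⌈6438/425⌉ − ⌈6364/425⌉ = 16 − 15 = 1
n=87: ⌈(88·74)/425⌉ − ⌈(87·74)/425⌉ = ⌈6512/425⌉ − ⌈6438/425⌉ = 16 − 16 = 0
n=88: ⌈(89·74)/425⌉ − ⌈(88·74)/425⌉ = ⌈6586/425⌉ − ⌈6512/425⌉ = 16 − 16 = 0
n=89: ⌈(90·74)/425⌉ − ⌈(89·74)/425⌉ = ⌈6660/425⌉ − ⌈6586/425⌉ = 16 − 16 = 0
n=90: ⌈(91·74)/425⌉ − ⌈(90·74)/425⌉ = ⌈6734/425⌉ − ⌈6660/425⌉ = 16 − 16 = 0
n=91: ⌈(92·74)/425⌉ − ⌈(91·74)/425⌉ = ⌈6808/425⌉ − ⌈6734/425⌉ = 17 − 16 = 1
n=92: ⌈(93·74)/425⌉ − ⌈(92·74)/425⌉ = ⌈6882/425⌉ − ⌈6808/425⌉ = 17 − 17 = 0
n=93: ⌈(94·74)/425⌉ − ⌈(93·74)/425⌉ = ⌈6956/425⌉ − ⌈6882/425⌉ = 17 − 17 = 0
n=94: ⌈(95·74)/425⌉ − ⌈(94·74)/425⌉ = ⌈7030/425⌉ − ⌈6956/425⌉ = 17 − 17 = 0
n=95: ⌈(96·74)/425⌉ − ⌈(95·74)/425⌉ = ⌈7104/425⌉ − ⌈7030/425⌉ = 17 − 17 = 0
n=96: ⌈(97·74)/425⌉ − ⌈(96·74)/425⌉ = ⌈7178/425⌉ − ⌈7104/425⌉ = 17 − 17 = 0
n=97: ⌈(98·74)/425⌉ − ⌈(97·74)/425⌉ = ⌈7252/425⌉ − ⌈7178/425⌉ = 18 − 17 = 1
n=98: ⌈(99·74)/425⌉ − ⌈(98·74)/425⌉ = ⌈7326/425⌉ − ⌈7252/425⌉ = 18 − 18 = 0
n=99: ⌈(100·74)/425⌉ − ⌈(99·74)/425⌉ = ⌈7400/425⌉ − ⌈7326/425⌉ = 18 − 18 = 0
n=100: ⌈(101·74)/425⌉ − ⌈(100·74)/425⌉ = ⌈7474/425⌉ − ⌈7400/425⌉ = 18 − 18 = 0
n=101: ⌈(102·74)/425⌉ − ⌈(101·74)/425⌉ = ⌈7548/425⌉ − ⌈7474/425⌉ = 18 − 18 = 0
n=102: ⌈(103·74)/425⌉ − ⌈(102·74)/425⌉ = ⌈7622/425⌉ − ⌈7548/425⌉ = 18 − 18 = 0
n=103: ⌈(104·74)/425⌉ − ⌈(103·74)/425⌉ = ⌈7696/425⌉ − ⌈7622/425⌉ = 19 − 18 = 1
n=104: ⌈(105·74)/425⌉ − ⌈(104·74)/425⌉ = ⌈7770/425⌉ − ⌈7696/425⌉ = 19 − 19 = 0
n=105: ⌈(106·74)/425⌉ − ⌈(105·74)/425⌉ = ⌈7844/425⌉ − ⌈7770/425⌉ = 19 − 19 = 0
n=106: ⌈(107·74)/425⌉ − ⌈(106·74)/425⌉ = ⌈7918/425⌉ − ⌈7844/425⌉ = 19 − 19 = 0
n=107: ⌈(108·74)/425⌉ − ⌈(107·74)/425⌉ = ⌈7992/425⌉ − ⌈7918/425⌉ = 19 − 19 = 0
n=108: ⌈(109·74)/425⌉ − ⌈(108·74)/425⌉ = ⌈8066/425⌉ − ⌈7992/425⌉ = 19 − 19 = 0
n=109: ⌈(110·74)/425⌉ − ⌈(109·74)/425⌉ = ⌈8140/425⌉ − ⌈8066/425⌉ = 20 − 19 = 1
n=110: ⌈(111·74)/425⌉ − ⌈(110·74)/425⌉ = ⌈8214/425⌉ − ⌈8140/425⌉ = 20 − 20 = 0
n=111: ⌈(112·74)/425⌉ − ⌈(111·74)/425⌉ = ⌈8288/425⌉ − ⌈8214/425⌉ = 20 − 20 = 0
n=112: ⌈(113·74)/425⌉ − ⌈(112·74)/425⌉ = ⌈8362/425⌉ − ⌈8288/425⌉ = 20 − 20 = 0
n=113: ⌈(114·74)/425⌉ − ⌈(113·74)/425⌉ = ⌈8436/425⌉ − ⌈8362/425⌉ = 20 − 20 = 0

100001000001000001000010000010000010000010000100000100000100000100001000001000001000001000010000010000010000010000


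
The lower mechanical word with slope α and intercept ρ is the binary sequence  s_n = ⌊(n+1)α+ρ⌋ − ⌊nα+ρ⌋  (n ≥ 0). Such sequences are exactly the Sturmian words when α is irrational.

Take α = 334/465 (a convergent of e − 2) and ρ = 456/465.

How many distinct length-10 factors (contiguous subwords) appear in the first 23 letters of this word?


8

t_n = ⌊(n·334+456)/465⌋ for n = 0 … 23:
  n=0…9: ⌊456/465⌋=0 ⌊790/465⌋=1 ⌊1124/465⌋=2 ⌊1458/465⌋=3 ⌊1792/465⌋=3 ⌊2126/465⌋=4 ⌊2460/465⌋=5 ⌊2794/465⌋=6 ⌊3128/465⌋=6 ⌊3462/465⌋=7
  n=10…19: ⌊3796/465⌋=8 ⌊4130/465⌋=8 ⌊4464/465⌋=9 ⌊4798/465⌋=10 ⌊5132/465⌋=11 ⌊5466/465⌋=11 ⌊5800/465⌋=12 ⌊6134/465⌋=13 ⌊6468/465⌋=13 ⌊6802/465⌋=14
  n=20…23: ⌊7136/465⌋=15 ⌊7470/465⌋=16 ⌊7804/465⌋=16 ⌊8138/465⌋=17
s_n = t_(n+1) − t_n for n = 0 … 22 gives
prefix = 11101110110111011011101
slide a length-10 window over [0..9] … [13..22] (14 windows); first occurrence of each distinct factor:
  [  0..  9] 1110111011
  [  1.. 10] 1101110110
  [  2.. 11] 1011101101
  [  3.. 12] 0111011011
  [  4.. 13] 1110110111
  [  5.. 14] 1101101110
  [  6.. 15] 1011011101
  [  7.. 16] 0110111011
  (the other 6 windows repeat one of these)
distinct factors: {0110111011, 0111011011, 1011011101, 1011101101, 1101101110, 1101110110, 1110110111, 1110111011}
count = 8  (Sturmian bound for length 10 is 11)


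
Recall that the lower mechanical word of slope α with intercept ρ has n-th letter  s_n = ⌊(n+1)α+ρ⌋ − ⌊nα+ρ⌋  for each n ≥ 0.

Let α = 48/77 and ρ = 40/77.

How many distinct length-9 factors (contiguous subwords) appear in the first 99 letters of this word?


10

t_n = ⌊(n·48+40)/77⌋ for n = 0 … 99:
  n=0…9: ⌊40/77⌋=0 ⌊88/77⌋=1 ⌊136/77⌋=1 ⌊184/77⌋=2 ⌊232/77⌋=3 ⌊280/77⌋=3 ⌊328/77⌋=4 ⌊376/77⌋=4 ⌊424/77⌋=5 ⌊472/77⌋=6
  n=10…19: ⌊520/77⌋=6 ⌊568/77⌋=7 ⌊616/77⌋=8 ⌊664/77⌋=8 ⌊712/77⌋=9 ⌊760/77⌋=9 ⌊808/77⌋=10 ⌊856/77⌋=11 ⌊904/77⌋=11 ⌊952/77⌋=12
  n=20…29: ⌊1000/77⌋=12 ⌊1048/77⌋=13 ⌊1096/77⌋=14 ⌊1144/77⌋=14 ⌊1192/77⌋=15 ⌊1240/77⌋=16 ⌊1288/77⌋=16 ⌊1336/77⌋=17 ⌊1384/77⌋=17 ⌊1432/77⌋=18
  n=30…39: ⌊1480/77⌋=19 ⌊1528/77⌋=19 ⌊1576/77⌋=20 ⌊1624/77⌋=21 ⌊1672/77⌋=21 ⌊1720/77⌋=22 ⌊1768/77⌋=22 ⌊1816/77⌋=23 ⌊1864/77⌋=24 ⌊1912/77⌋=24
  n=40…49: ⌊1960/77⌋=25 ⌊2008/77⌋=26 ⌊2056/77⌋=26 ⌊2104/77⌋=27 ⌊2152/77⌋=27 ⌊2200/77⌋=28 ⌊2248/77⌋=29 ⌊2296/77⌋=29 ⌊2344/77⌋=30 ⌊2392/77⌋=31
  n=50…59: ⌊2440/77⌋=31 ⌊2488/77⌋=32 ⌊2536/77⌋=32 ⌊2584/77⌋=33 ⌊2632/77⌋=34 ⌊2680/77⌋=34 ⌊2728/77⌋=35 ⌊2776/77⌋=36 ⌊2824/77⌋=36 ⌊2872/77⌋=37
  n=60…69: ⌊2920/77⌋=37 ⌊2968/77⌋=38 ⌊3016/77⌋=39 ⌊3064/77⌋=39 ⌊3112/77⌋=40 ⌊3160/77⌋=41 ⌊3208/77⌋=41 ⌊3256/77⌋=42 ⌊3304/77⌋=42 ⌊3352/77⌋=43
  n=70…79: ⌊3400/77⌋=44 ⌊3448/77⌋=44 ⌊3496/77⌋=45 ⌊3544/77⌋=46 ⌊3592/77⌋=46 ⌊3640/77⌋=47 ⌊3688/77⌋=47 ⌊3736/77⌋=48 ⌊3784/77⌋=49 ⌊3832/77⌋=49
  n=80…89: ⌊3880/77⌋=50 ⌊3928/77⌋=51 ⌊3976/77⌋=51 ⌊4024/77⌋=52 ⌊4072/77⌋=52 ⌊4120/77⌋=53 ⌊4168/77⌋=54 ⌊4216/77⌋=54 ⌊4264/77⌋=55 ⌊4312/77⌋=56
  n=90…99: ⌊4360/77⌋=56 ⌊4408/77⌋=57 ⌊4456/77⌋=57 ⌊4504/77⌋=58 ⌊4552/77⌋=59 ⌊4600/77⌋=59 ⌊4648/77⌋=60 ⌊4696/77⌋=60 ⌊4744/77⌋=61 ⌊4792/77⌋=62
s_n = t_(n+1) − t_n for n = 0 … 98 gives
prefix = 101101011011010110101101101011011010110110101101101011011010110110101101101011011010110110101101011
slide a length-9 window over [0..8] … [90..98] (91 windows); first occurrence of each distinct factor:
  [  0..  8] 101101011
  [  1..  9] 011010110
  [  2.. 10] 110101101
  [  3.. 11] 101011011
  [  4.. 12] 010110110
  [  5.. 13] 101101101
  [  6.. 14] 011011010
  [  7.. 15] 110110101
  [ 11.. 19] 101011010
  [ 12.. 20] 010110101
  (the other 81 windows repeat one of these)
distinct factors: {010110101, 010110110, 011010110, 011011010, 101011010, 101011011, 101101011, 101101101, 110101101, 110110101}
count = 10  (Sturmian bound for length 9 is 10)


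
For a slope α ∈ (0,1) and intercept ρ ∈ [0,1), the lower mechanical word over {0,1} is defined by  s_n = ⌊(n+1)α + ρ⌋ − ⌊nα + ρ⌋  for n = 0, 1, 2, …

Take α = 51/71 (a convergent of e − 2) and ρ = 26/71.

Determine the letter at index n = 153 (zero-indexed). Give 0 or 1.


(n+1)α + ρ = (154·51 + 26) / 71 = 7880/71
nα + ρ     = (153·51 + 26) / 71 = 7829/71
⌊7880/71⌋ = 110,  ⌊7829/71⌋ = 110
s_{153} = 110 − 110 = 0

0


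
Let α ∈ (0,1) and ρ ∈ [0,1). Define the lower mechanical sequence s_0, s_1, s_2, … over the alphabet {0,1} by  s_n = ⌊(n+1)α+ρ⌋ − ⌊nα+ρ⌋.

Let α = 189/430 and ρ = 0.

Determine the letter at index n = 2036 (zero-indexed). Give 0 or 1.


(n+1)α + ρ = (2037·189) / 430 = 384993/430
nα + ρ     = (2036·189) / 430 = 384804/430
⌊384993/430⌋ = 895,  ⌊384804/430⌋ = 894
s_{2036} = 895 − 894 = 1

1


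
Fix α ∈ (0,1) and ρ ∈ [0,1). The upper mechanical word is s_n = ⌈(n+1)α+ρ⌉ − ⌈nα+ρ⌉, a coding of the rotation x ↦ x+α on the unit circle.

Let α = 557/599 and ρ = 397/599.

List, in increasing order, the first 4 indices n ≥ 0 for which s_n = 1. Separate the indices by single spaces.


0 1 2 3

n=0: ⌈954/599⌉−⌈397/599⌉ = 2−1 = 1  ← one
n=1: ⌈1511/599⌉−⌈954/599⌉ = 3−2 = 1  ← one
n=2: ⌈2068/599⌉−⌈1511/599⌉ = 4−3 = 1  ← one
n=3: ⌈2625/599⌉−⌈2068/599⌉ = 5−4 = 1  ← one
positions of the first 4 ones: 0 1 2 3


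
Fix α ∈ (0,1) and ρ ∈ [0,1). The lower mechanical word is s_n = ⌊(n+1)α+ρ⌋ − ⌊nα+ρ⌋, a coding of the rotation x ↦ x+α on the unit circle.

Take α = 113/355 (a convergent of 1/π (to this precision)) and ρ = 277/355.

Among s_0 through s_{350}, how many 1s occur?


#1s = Σ_{n=0}^{350} s_n = Σ_{n=0}^{350} (⌊(n+1)α+ρ⌋ − ⌊nα+ρ⌋)
the sum telescopes: every ⌊nα+ρ⌋ with 0 < n < 351 appears once with + and once with −, leaving ⌊351α+ρ⌋ − ⌊0·α+ρ⌋
351α + ρ = (351·113 + 277) / 355 = 39940/355
ρ = 277/355
⌊39940/355⌋ = 112,  ⌊277/355⌋ = 0
#1s = 112 − 0 = 112

112


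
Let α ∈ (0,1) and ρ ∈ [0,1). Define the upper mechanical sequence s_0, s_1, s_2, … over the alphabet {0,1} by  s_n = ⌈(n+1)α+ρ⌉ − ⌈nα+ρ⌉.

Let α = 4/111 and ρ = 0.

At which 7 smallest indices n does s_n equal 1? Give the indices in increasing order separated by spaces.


n=0: ⌈4/111⌉−⌈0/111⌉ = 1−0 = 1  ← one
n=1: ⌈8/111⌉−⌈4/111⌉ = 1−1 = 0
n=2: ⌈12/111⌉−⌈8/111⌉ = 1−1 = 0
  …
n=27: ⌈112/111⌉−⌈108/111⌉ = 2−1 = 1  ← one
n=28: ⌈116/111⌉−⌈112/111⌉ = 2−2 = 0
n=29: ⌈120/111⌉−⌈116/111⌉ = 2−2 = 0
  …
n=55: ⌈224/111⌉−⌈220/111⌉ = 3−2 = 1  ← one
n=56: ⌈228/111⌉−⌈224/111⌉ = 3−3 = 0
n=57: ⌈232/111⌉−⌈228/111⌉ = 3−3 = 0
  …
n=83: ⌈336/111⌉−⌈332/111⌉ = 4−3 = 1  ← one
n=84: ⌈340/111⌉−⌈336/111⌉ = 4−4 = 0
n=85: ⌈344/111⌉−⌈340/111⌉ = 4−4 = 0
  …
n=111: ⌈448/111⌉−⌈444/111⌉ = 5−4 = 1  ← one
n=112: ⌈452/111⌉−⌈448/111⌉ = 5−5 = 0
n=113: ⌈456/111⌉−⌈452/111⌉ = 5−5 = 0
  …
n=138: ⌈556/111⌉−⌈552/111⌉ = 6−5 = 1  ← one
n=139: ⌈560/111⌉−⌈556/111⌉ = 6−6 = 0
n=140: ⌈564/111⌉−⌈560/111⌉ = 6−6 = 0
  …
n=166: ⌈668/111⌉−⌈664/111⌉ = 7−6 = 1  ← one
positions of the first 7 ones: 0 27 55 83 111 138 166

0 27 55 83 111 138 166


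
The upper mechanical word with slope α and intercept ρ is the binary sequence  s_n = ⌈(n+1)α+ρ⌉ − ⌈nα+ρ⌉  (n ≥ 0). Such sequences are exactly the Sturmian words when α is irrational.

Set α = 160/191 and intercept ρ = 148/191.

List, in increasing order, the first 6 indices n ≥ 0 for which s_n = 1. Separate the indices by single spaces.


n=0: ⌈308/191⌉−⌈148/191⌉ = 2−1 = 1  ← one
n=1: ⌈468/191⌉−⌈308/191⌉ = 3−2 = 1  ← one
n=2: ⌈628/191⌉−⌈468/191⌉ = 4−3 = 1  ← one
n=3: ⌈788/191⌉−⌈628/191⌉ = 5−4 = 1  ← one
n=4: ⌈948/191⌉−⌈788/191⌉ = 5−5 = 0
n=5: ⌈1108/191⌉−⌈948/191⌉ = 6−5 = 1  ← one
n=6: ⌈1268/191⌉−⌈1108/191⌉ = 7−6 = 1  ← one
positions of the first 6 ones: 0 1 2 3 5 6

0 1 2 3 5 6


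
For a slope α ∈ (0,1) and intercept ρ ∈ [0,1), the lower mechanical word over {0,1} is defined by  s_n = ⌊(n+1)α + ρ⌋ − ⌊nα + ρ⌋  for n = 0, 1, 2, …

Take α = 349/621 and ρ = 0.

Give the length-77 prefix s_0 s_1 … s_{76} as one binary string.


01010101101010101101010110101010110101011010101011010101101010101101010110101

n=0: ⌊(1·349)/621⌋ − ⌊(0·349)/621⌋ = ⌊349/621⌋ − ⌊0/621⌋ = 0 − 0 = 0
n=1: ⌊(2·349)/621⌋ − ⌊(1·349)/621⌋ = ⌊698/621⌋ − ⌊349/621⌋ = 1 − 0 = 1
n=2: ⌊(3·349)/621⌋ − ⌊(2·349)/621⌋ = ⌊1047/621⌋ − ⌊698/621⌋ = 1 − 1 = 0
n=3: ⌊(4·349)/621⌋ − ⌊(3·349)/621⌋ = ⌊1396/621⌋ − ⌊1047/621⌋ = 2 − 1 = 1
n=4: ⌊(5·349)/621⌋ − ⌊(4·349)/621⌋ = ⌊1745/621⌋ − ⌊1396/621⌋ = 2 − 2 = 0
n=5: ⌊(6·349)/621⌋ − ⌊(5·349)/621⌋ = ⌊2094/621⌋ − ⌊1745/621⌋ = 3 − 2 = 1
n=6: ⌊(7·349)/621⌋ − ⌊(6·349)/621⌋ = ⌊2443/621⌋ − ⌊2094/621⌋ = 3 − 3 = 0
n=7: ⌊(8·349)/621⌋ − ⌊(7·349)/621⌋ = ⌊2792/621⌋ − ⌊2443/621⌋ = 4 − 3 = 1
n=8: ⌊(9·349)/621⌋ − ⌊(8·349)/621⌋ = ⌊3141/621⌋ − ⌊2792/621⌋ = 5 − 4 = 1
n=9: ⌊(10·349)/621⌋ − ⌊(9·349)/621⌋ = ⌊3490/621⌋ − ⌊3141/621⌋ = 5 − 5 = 0
n=10: ⌊(11·349)/621⌋ − ⌊(10·349)/621⌋ = ⌊3839/621⌋ − ⌊3490/621⌋ = 6 − 5 = 1
n=11: ⌊(12·349)/621⌋ − ⌊(11·349)/621⌋ = ⌊4188/621⌋ − ⌊3839/621⌋ = 6 − 6 = 0
n=12: ⌊(13·349)/621⌋ − ⌊(12·349)/621⌋ = ⌊4537/621⌋ − ⌊4188/621⌋ = 7 − 6 = 1
n=13: ⌊(14·349)/621⌋ − ⌊(13·349)/621⌋ = ⌊4886/621⌋ − ⌊4537/621⌋ = 7 − 7 = 0
n=14: ⌊(15·349)/621⌋ − ⌊(14·349)/621⌋ = ⌊5235/621⌋ − ⌊4886/621⌋ = 8 − 7 = 1
n=15: ⌊(16·349)/621⌋ − ⌊(15·349)/621⌋ = ⌊5584/621⌋ − ⌊5235/621⌋ = 8 − 8 = 0
n=16: ⌊(17·349)/621⌋ − ⌊(16·349)/621⌋ = ⌊5933/621⌋ − ⌊5584/621⌋ = 9 − 8 = 1
n=17: ⌊(18·349)/621⌋ − ⌊(17·349)/621⌋ = ⌊6282/621⌋ − ⌊5933/621⌋ = 10 − 9 = 1
n=18: ⌊(19·349)/621⌋ − ⌊(18·349)/621⌋ = ⌊6631/621⌋ − ⌊6282/621⌋ = 10 − 10 = 0
n=19: ⌊(20·349)/621⌋ − ⌊(19·349)/621⌋ = ⌊6980/621⌋ − ⌊6631/621⌋ = 11 − 10 = 1
n=20: ⌊(21·349)/621⌋ − ⌊(20·349)/621⌋ = ⌊7329/621⌋ − ⌊6980/621⌋ = 11 − 11 = 0
n=21: ⌊(22·349)/621⌋ − ⌊(21·349)/621⌋ = ⌊7678/621⌋ − ⌊7329/621⌋ = 12 − 11 = 1
n=22: ⌊(23·349)/621⌋ − ⌊(22·349)/621⌋ = ⌊8027/621⌋ − ⌊7678/621⌋ = 12 − 12 = 0
n=23: ⌊(24·349)/621⌋ − ⌊(23·349)/621⌋ = ⌊8376/621⌋ − ⌊8027/621⌋ = 13 − 12 = 1
n=24: ⌊(25·349)/621⌋ − ⌊(24·349)/621⌋ = ⌊8725/621⌋ − ⌊8376/621⌋ = 14 − 13 = 1
n=25: ⌊(26·349)/621⌋ − ⌊(25·349)/621⌋ = ⌊9074/621⌋ − ⌊8725/621⌋ = 14 − 14 = 0
n=26: ⌊(27·349)/621⌋ − ⌊(26·349)/621⌋ = ⌊9423/621⌋ − ⌊9074/621⌋ = 15 − 14 = 1
n=27: ⌊(28·349)/621⌋ − ⌊(27·349)/621⌋ = ⌊9772/621⌋ − ⌊9423/621⌋ = 15 − 15 = 0
n=28: ⌊(29·349)/621⌋ − ⌊(28·349)/621⌋ = ⌊10121/621⌋ − ⌊9772/621⌋ = 16 − 15 = 1
n=29: ⌊(30·349)/621⌋ − ⌊(29·349)/621⌋ = ⌊10470/621⌋ − ⌊10121/621⌋ = 16 − 16 = 0
n=30: ⌊(31·349)/621⌋ − ⌊(30·349)/621⌋ = ⌊10819/621⌋ − ⌊10470/621⌋ = 17 − 16 = 1
n=31: ⌊(32·349)/621⌋ − ⌊(31·349)/621⌋ = ⌊11168/621⌋ − ⌊10819/621⌋ = 17 − 17 = 0
n=32: ⌊(33·349)/621⌋ − ⌊(32·349)/621⌋ = ⌊11517/621⌋ − ⌊11168/621⌋ = 18 − 17 = 1
n=33: ⌊(34·349)/621⌋ − ⌊(33·349)/621⌋ = ⌊11866/621⌋ − ⌊11517/621⌋ = 19 − 18 = 1
n=34: ⌊(35·349)/621⌋ − ⌊(34·349)/621⌋ = ⌊12215/621⌋ − ⌊11866/621⌋ = 19 − 19 = 0
n=35: ⌊(36·349)/621⌋ − ⌊(35·349)/621⌋ = ⌊12564/621⌋ − ⌊12215/621⌋ = 20 − 19 = 1
n=36: ⌊(37·349)/621⌋ − ⌊(36·349)/621⌋ = ⌊12913/621⌋ − ⌊12564/621⌋ = 20 − 20 = 0
n=37: ⌊(38·349)/621⌋ − ⌊(37·349)/621⌋ = ⌊13262/621⌋ − ⌊12913/621⌋ = 21 − 20 = 1
n=38: ⌊(39·349)/621⌋ − ⌊(38·349)/621⌋ = ⌊13611/621⌋ − ⌊13262/621⌋ = 21 − 21 = 0
n=39: ⌊(40·349)/621⌋ − ⌊(39·349)/621⌋ = ⌊13960/621⌋ − ⌊13611/621⌋ = 22 − 21 = 1
n=40: ⌊(41·349)/621⌋ − ⌊(40·349)/621⌋ = ⌊14309/621⌋ − ⌊13960/621⌋ = 23 − 22 = 1
n=41: ⌊(42·349)/621⌋ − ⌊(41·349)/621⌋ = ⌊14658/621⌋ − ⌊14309/621⌋ = 23 − 23 = 0
n=42: ⌊(43·349)/621⌋ − ⌊(42·349)/621⌋ = ⌊15007/621⌋ − ⌊14658/621⌋ = 24 − 23 = 1
n=43: ⌊(44·349)/621⌋ − ⌊(43·349)/621⌋ = ⌊15356/621⌋ − ⌊15007/621⌋ = 24 − 24 = 0
n=44: ⌊(45·349)/621⌋ − ⌊(44·349)/621⌋ = ⌊15705/621⌋ − ⌊15356/621⌋ = 25 − 24 = 1
n=45: ⌊(46·349)/621⌋ − ⌊(45·349)/621⌋ = ⌊16054/621⌋ − ⌊15705/621⌋ = 25 − 25 = 0
n=46: ⌊(47·349)/621⌋ − ⌊(46·349)/621⌋ = ⌊16403/621⌋ − ⌊16054/621⌋ = 26 − 25 = 1
n=47: ⌊(48·349)/621⌋ − ⌊(47·349)/621⌋ = ⌊16752/621⌋ − ⌊16403/621⌋ = 26 − 26 = 0
n=48: ⌊(49·349)/621⌋ − ⌊(48·349)/621⌋ = ⌊17101/621⌋ − ⌊16752/621⌋ = 27 − 26 = 1
n=49: ⌊(50·349)/621⌋ − ⌊(49·349)/621⌋ = ⌊17450/621⌋ − ⌊17101/621⌋ = 28 − 27 = 1
n=50: ⌊(51·349)/621⌋ − ⌊(50·349)/621⌋ = ⌊17799/621⌋ − ⌊17450/621⌋ = 28 − 28 = 0
n=51: ⌊(52·349)/621⌋ − ⌊(51·349)/621⌋ = ⌊18148/621⌋ − ⌊17799/621⌋ = 29 − 28 = 1
n=52: ⌊(53·349)/621⌋ − ⌊(52·349)/621⌋ = ⌊18497/621⌋ − ⌊18148/621⌋ = 29 − 29 = 0
n=53: ⌊(54·349)/621⌋ − ⌊(53·349)/621⌋ = ⌊18846/621⌋ − ⌊18497/621⌋ = 30 − 29 = 1
n=54: ⌊(55·349)/621⌋ − ⌊(54·349)/621⌋ = ⌊19195/621⌋ − ⌊18846/621⌋ = 30 − 30 = 0
n=55: ⌊(56·349)/621⌋ − ⌊(55·349)/621⌋ = ⌊19544/621⌋ − ⌊19195/621⌋ = 31 − 30 = 1
n=56: ⌊(57·349)/621⌋ − ⌊(56·349)/621⌋ = ⌊19893/621⌋ − ⌊19544/621⌋ = 32 − 31 = 1
n=57: ⌊(58·349)/621⌋ − ⌊(57·349)/621⌋ = ⌊20242/621⌋ − ⌊19893/621⌋ = 32 − 32 = 0
n=58: ⌊(59·349)/621⌋ − ⌊(58·349)/621⌋ = ⌊20591/621⌋ − ⌊20242/621⌋ = 33 − 32 = 1
n=59: ⌊(60·349)/621⌋ − ⌊(59·349)/621⌋ = ⌊20940/621⌋ − ⌊20591/621⌋ = 33 − 33 = 0
n=60: ⌊(61·349)/621⌋ − ⌊(60·349)/621⌋ = ⌊21289/621⌋ − ⌊20940/621⌋ = 34 − 33 = 1
n=61: ⌊(62·349)/621⌋ − ⌊(61·349)/621⌋ = ⌊21638/621⌋ − ⌊21289/621⌋ = 34 − 34 = 0
n=62: ⌊(63·349)/621⌋ − ⌊(62·349)/621⌋ = ⌊21987/621⌋ − ⌊21638/621⌋ = 35 − 34 = 1
n=63: ⌊(64·349)/621⌋ − ⌊(63·349)/621⌋ = ⌊22336/621⌋ − ⌊21987/621⌋ = 35 − 35 = 0
n=64: ⌊(65·349)/621⌋ − ⌊(64·349)/621⌋ = ⌊22685/621⌋ − ⌊22336/621⌋ = 36 − 35 = 1
n=65: ⌊(66·349)/621⌋ − ⌊(65·349)/621⌋ = ⌊23034/621⌋ − ⌊22685/621⌋ = 37 − 36 = 1
n=66: ⌊(67·349)/621⌋ − ⌊(66·349)/621⌋ = ⌊23383/621⌋ − ⌊23034/621⌋ = 37 − 37 = 0
n=67: ⌊(68·349)/621⌋ − ⌊(67·349)/621⌋ = ⌊23732/621⌋ − ⌊23383/621⌋ = 38 − 37 = 1
n=68: ⌊(69·349)/621⌋ − ⌊(68·349)/621⌋ = ⌊24081/621⌋ − ⌊23732/621⌋ = 38 − 38 = 0
n=69: ⌊(70·349)/621⌋ − ⌊(69·349)/621⌋ = ⌊24430/621⌋ − ⌊24081/621⌋ = 39 − 38 = 1
n=70: ⌊(71·349)/621⌋ − ⌊(70·349)/621⌋ = ⌊24779/621⌋ − ⌊24430/621⌋ = 39 − 39 = 0
n=71: ⌊(72·349)/621⌋ − ⌊(71·349)/621⌋ = ⌊25128/621⌋ − ⌊24779/621⌋ = 40 − 39 = 1
n=72: ⌊(73·349)/621⌋ − ⌊(72·349)/621⌋ = ⌊25477/621⌋ − ⌊25128/621⌋ = 41 − 40 = 1
n=73: ⌊(74·349)/621⌋ − ⌊(73·349)/621⌋ = ⌊25826/621⌋ − ⌊25477/621⌋ = 41 − 41 = 0
n=74: ⌊(75·349)/621⌋ − ⌊(74·349)/621⌋ = ⌊26175/621⌋ − ⌊25826/621⌋ = 42 − 41 = 1
n=75: ⌊(76·349)/621⌋ − ⌊(75·349)/621⌋ = ⌊26524/621⌋ − ⌊26175/621⌋ = 42 − 42 = 0
n=76: ⌊(77·349)/621⌋ − ⌊(76·349)/621⌋ = ⌊26873/621⌋ − ⌊26524/621⌋ = 43 − 42 = 1


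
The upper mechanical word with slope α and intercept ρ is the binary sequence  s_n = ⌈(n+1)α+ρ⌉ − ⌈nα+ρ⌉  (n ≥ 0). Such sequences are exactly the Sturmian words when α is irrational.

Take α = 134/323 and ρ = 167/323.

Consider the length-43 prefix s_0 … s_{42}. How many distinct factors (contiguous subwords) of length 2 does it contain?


3

t_n = ⌈(n·134+167)/323⌉ for n = 0 … 43:
  n=0…9: ⌈167/323⌉=1 ⌈301/323⌉=1 ⌈435/323⌉=2 ⌈569/323⌉=2 ⌈703/323⌉=3 ⌈837/323⌉=3 ⌈971/323⌉=4 ⌈1105/323⌉=4 ⌈1239/323⌉=4 ⌈1373/323⌉=5
  n=10…19: ⌈1507/323⌉=5 ⌈1641/323⌉=6 ⌈1775/323⌉=6 ⌈1909/323⌉=6 ⌈2043/323⌉=7 ⌈2177/323⌉=7 ⌈2311/323⌉=8 ⌈2445/323⌉=8 ⌈2579/323⌉=8 ⌈2713/323⌉=9
  n=20…29: ⌈2847/323⌉=9 ⌈2981/323⌉=10 ⌈3115/323⌉=10 ⌈3249/323⌉=11 ⌈3383/323⌉=11 ⌈3517/323⌉=11 ⌈3651/323⌉=12 ⌈3785/323⌉=12 ⌈3919/323⌉=13 ⌈4053/323⌉=13
  n=30…39: ⌈4187/323⌉=13 ⌈4321/323⌉=14 ⌈4455/323⌉=14 ⌈4589/323⌉=15 ⌈4723/323⌉=15 ⌈4857/323⌉=16 ⌈4991/323⌉=16 ⌈5125/323⌉=16 ⌈5259/323⌉=17 ⌈5393/323⌉=17
  n=40…43: ⌈5527/323⌉=18 ⌈5661/323⌉=18 ⌈5795/323⌉=18 ⌈5929/323⌉=19
s_n = t_(n+1) − t_n for n = 0 … 42 gives
prefix = 0101010010100101001010100101001010100101001
slide a length-2 window over [0..1] … [41..42] (42 windows); first occurrence of each distinct factor:
  [  0..  1] 01
  [  1..  2] 10
  [  6..  7] 00
  (the other 39 windows repeat one of these)
distinct factors: {00, 01, 10}
count = 3  (Sturmian bound for length 2 is 3)
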